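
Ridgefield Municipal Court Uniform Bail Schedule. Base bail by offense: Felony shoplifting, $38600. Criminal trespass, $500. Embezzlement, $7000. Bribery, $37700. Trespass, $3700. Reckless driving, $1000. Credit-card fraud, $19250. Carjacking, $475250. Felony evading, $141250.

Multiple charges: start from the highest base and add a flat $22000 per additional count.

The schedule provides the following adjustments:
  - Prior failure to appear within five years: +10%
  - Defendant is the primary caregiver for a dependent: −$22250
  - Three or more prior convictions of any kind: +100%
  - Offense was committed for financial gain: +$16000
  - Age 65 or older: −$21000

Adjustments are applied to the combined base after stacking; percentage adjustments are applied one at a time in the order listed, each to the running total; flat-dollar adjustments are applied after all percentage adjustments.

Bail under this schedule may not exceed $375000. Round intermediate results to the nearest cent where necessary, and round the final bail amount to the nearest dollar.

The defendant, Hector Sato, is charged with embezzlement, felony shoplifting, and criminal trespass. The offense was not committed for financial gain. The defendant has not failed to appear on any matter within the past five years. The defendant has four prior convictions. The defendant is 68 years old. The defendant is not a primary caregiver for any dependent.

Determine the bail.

$144200

Base amounts from the schedule: embezzlement $7000; felony shoplifting $38600; criminal trespass $500.
Stacking rule: highest base plus $22000 per additional charge. Highest is felony shoplifting at $38600; 2 additional charges → +$44000. Combined base = $82600.
Three or more prior convictions of any kind (+100%): $82600 × 2 = $165200.
Age 65 or older (−$21000 flat): $165200 − $21000 = $144200.
$144200 is within the $375000 maximum.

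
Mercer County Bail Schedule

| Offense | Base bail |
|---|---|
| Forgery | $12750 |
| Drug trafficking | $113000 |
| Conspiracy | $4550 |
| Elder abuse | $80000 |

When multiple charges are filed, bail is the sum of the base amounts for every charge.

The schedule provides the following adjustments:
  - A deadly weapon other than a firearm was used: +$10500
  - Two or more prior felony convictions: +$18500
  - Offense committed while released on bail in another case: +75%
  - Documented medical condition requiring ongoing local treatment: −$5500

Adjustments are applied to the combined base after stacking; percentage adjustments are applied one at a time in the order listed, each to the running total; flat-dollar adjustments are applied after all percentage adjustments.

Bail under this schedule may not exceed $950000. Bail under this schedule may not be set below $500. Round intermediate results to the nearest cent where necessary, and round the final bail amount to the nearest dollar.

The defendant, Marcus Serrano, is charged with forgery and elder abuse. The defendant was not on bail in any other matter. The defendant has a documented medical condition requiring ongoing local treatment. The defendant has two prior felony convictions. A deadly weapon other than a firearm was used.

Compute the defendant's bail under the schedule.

$116250

Base amounts from the schedule: forgery $12750; elder abuse $80000.
Stacking rule: sum of all bases. $12750 + $80000 = $92750.
A deadly weapon other than a firearm was used (+$10500 flat): $92750 + $10500 = $103250.
Two or more prior felony convictions (+$18500 flat): $103250 + $18500 = $121750.
Documented medical condition requiring ongoing local treatment (−$5500 flat): $121750 − $5500 = $116250.
$116250 is within the $950000 maximum.
$116250 is at or above the $500 minimum.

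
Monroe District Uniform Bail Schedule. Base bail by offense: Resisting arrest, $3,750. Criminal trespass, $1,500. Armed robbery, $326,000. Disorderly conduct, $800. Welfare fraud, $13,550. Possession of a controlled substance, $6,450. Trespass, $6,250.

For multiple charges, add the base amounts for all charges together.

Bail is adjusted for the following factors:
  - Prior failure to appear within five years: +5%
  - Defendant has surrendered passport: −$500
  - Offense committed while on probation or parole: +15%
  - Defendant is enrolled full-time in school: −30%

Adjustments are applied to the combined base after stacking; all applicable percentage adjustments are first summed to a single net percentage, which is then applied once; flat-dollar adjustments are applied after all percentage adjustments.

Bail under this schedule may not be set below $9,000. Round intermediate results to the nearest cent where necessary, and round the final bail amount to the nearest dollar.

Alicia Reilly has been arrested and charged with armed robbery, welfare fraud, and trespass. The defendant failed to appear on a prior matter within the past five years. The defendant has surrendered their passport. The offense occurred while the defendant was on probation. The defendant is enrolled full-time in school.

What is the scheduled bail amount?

$310,720

Base amounts from the schedule: armed robbery $326,000; welfare fraud $13,550; trespass $6,250.
Stacking rule: sum of all bases. $326,000 + $13,550 + $6,250 = $345,800.
Net percentage adjustment: +5% +15% −30% = −10%. $345,800 × 0.9 = $311,220.
Defendant has surrendered passport (−$500 flat): $311,220 − $500 = $310,720.
$310,720 is at or above the $9,000 minimum.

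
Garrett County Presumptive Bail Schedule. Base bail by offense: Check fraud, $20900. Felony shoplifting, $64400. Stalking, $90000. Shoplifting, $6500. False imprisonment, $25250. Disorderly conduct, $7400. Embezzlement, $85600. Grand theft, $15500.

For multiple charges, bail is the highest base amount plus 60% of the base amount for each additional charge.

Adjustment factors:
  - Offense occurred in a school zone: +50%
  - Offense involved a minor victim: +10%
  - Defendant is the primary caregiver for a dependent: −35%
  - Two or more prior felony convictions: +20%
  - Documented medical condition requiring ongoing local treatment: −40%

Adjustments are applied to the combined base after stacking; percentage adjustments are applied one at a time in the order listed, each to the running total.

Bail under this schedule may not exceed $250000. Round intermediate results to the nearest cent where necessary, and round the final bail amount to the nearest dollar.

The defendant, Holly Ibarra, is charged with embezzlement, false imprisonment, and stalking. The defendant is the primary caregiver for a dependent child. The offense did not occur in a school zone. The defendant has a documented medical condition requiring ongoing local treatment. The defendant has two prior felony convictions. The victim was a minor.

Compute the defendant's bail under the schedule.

$80571

Base amounts from the schedule: embezzlement $85600; false imprisonment $25250; stalking $90000.
Stacking rule: highest base plus 60% of each additional charge. Highest is stalking at $90000. Additional: $85600 × 60% = $51360; $25250 × 60% = $15150. Combined base = $90000 + $66510 = $156510.
Offense involved a minor victim (+10%): $156510 × 1.1 = $172161.
Defendant is the primary caregiver for a dependent (−35%): $172161 × 0.65 = $111904.65.
Two or more prior felony convictions (+20%): $111904.65 × 1.2 = $134285.58.
Documented medical condition requiring ongoing local treatment (−40%): $134285.58 × 0.6 = $80571.35.
$80571.35 is within the $250000 maximum.
Rounded to the nearest dollar: $80571.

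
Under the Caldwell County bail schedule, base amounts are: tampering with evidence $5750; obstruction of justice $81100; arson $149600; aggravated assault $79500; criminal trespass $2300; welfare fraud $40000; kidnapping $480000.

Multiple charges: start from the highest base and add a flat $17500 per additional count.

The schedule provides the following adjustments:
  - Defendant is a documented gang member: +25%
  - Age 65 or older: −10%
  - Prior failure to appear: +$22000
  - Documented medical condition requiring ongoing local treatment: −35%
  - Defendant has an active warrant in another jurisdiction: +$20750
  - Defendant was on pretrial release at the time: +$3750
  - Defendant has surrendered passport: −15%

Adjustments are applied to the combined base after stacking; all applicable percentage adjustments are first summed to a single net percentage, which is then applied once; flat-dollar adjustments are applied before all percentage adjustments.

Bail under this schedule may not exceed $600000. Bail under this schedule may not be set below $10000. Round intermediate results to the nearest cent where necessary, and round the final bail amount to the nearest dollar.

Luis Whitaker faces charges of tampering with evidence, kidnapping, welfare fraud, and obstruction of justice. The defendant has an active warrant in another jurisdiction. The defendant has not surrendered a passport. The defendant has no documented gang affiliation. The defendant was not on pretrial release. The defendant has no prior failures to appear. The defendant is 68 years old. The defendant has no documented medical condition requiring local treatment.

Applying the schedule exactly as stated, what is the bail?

Base amounts from the schedule: tampering with evidence $5750; kidnapping $480000; welfare fraud $40000; obstruction of justice $81100.
Stacking rule: highest base plus $17500 per additional charge. Highest is kidnapping at $480000; 3 additional charges → +$52500. Combined base = $532500.
Defendant has an active warrant in another jurisdiction (+$20750 flat): $532500 + $20750 = $553250.
Age 65 or older (−10%): $553250 × 0.9 = $497925.
$497925 is within the $600000 maximum.
$497925 is at or above the $10000 minimum.

$497925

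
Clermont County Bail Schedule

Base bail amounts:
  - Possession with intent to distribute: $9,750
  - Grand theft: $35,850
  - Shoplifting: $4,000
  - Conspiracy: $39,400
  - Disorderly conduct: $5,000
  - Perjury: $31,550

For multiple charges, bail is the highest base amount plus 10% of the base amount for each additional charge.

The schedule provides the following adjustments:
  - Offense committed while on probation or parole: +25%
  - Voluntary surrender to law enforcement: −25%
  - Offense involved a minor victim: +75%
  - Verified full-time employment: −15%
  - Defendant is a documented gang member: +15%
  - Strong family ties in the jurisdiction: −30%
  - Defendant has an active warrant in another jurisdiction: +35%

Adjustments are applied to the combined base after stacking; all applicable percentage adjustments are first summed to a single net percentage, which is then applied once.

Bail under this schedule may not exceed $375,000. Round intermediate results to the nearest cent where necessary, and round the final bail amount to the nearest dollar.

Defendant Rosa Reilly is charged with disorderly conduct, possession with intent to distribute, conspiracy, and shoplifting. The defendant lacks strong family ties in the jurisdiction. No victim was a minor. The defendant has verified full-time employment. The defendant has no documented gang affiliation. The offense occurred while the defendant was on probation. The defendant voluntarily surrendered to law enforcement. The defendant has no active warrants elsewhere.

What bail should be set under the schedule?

$35,084

Base amounts from the schedule: disorderly conduct $5,000; possession with intent to distribute $9,750; conspiracy $39,400; shoplifting $4,000.
Stacking rule: highest base plus 10% of each additional charge. Highest is conspiracy at $39,400. Additional: $5,000 × 10% = $500; $9,750 × 10% = $975; $4,000 × 10% = $400. Combined base = $39,400 + $1,875 = $41,275.
Net percentage adjustment: +25% −25% −15% = −15%. $41,275 × 0.85 = $35,083.75.
$35,083.75 is within the $375,000 maximum.
Rounded to the nearest dollar: $35,084.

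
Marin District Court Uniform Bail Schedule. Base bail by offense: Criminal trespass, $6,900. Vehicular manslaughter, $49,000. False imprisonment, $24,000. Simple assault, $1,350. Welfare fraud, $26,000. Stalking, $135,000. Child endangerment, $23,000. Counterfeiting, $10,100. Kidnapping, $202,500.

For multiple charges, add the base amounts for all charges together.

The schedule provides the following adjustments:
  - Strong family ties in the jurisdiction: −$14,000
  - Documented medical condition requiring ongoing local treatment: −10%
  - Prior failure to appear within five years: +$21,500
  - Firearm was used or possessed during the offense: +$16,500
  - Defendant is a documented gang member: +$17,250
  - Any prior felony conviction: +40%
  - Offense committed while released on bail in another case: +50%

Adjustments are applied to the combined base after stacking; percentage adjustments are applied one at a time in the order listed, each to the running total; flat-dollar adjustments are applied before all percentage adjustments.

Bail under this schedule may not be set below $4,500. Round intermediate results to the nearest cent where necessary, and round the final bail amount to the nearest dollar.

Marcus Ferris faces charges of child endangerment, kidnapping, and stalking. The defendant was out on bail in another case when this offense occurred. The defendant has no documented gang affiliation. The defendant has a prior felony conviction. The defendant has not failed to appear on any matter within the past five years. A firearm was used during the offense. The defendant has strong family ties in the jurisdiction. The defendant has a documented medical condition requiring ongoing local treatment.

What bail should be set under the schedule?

$686,070

Base amounts from the schedule: child endangerment $23,000; kidnapping $202,500; stalking $135,000.
Stacking rule: sum of all bases. $23,000 + $202,500 + $135,000 = $360,500.
Strong family ties in the jurisdiction (−$14,000 flat): $360,500 − $14,000 = $346,500.
Firearm was used or possessed during the offense (+$16,500 flat): $346,500 + $16,500 = $363,000.
Documented medical condition requiring ongoing local treatment (−10%): $363,000 × 0.9 = $326,700.
Any prior felony conviction (+40%): $326,700 × 1.4 = $457,380.
Offense committed while released on bail in another case (+50%): $457,380 × 1.5 = $686,070.
$686,070 is at or above the $4,500 minimum.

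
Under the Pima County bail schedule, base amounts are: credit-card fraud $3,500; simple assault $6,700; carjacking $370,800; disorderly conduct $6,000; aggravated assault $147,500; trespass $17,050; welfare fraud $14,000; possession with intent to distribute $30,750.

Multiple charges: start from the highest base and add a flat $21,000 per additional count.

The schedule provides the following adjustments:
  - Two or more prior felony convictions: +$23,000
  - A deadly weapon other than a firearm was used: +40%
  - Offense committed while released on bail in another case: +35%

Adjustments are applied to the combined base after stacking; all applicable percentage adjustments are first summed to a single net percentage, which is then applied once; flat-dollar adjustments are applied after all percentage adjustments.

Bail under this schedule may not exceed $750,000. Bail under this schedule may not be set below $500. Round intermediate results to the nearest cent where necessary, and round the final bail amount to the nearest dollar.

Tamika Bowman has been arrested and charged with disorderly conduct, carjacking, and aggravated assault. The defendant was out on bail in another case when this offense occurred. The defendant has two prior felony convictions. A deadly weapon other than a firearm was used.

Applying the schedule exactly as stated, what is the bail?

$745,400

Base amounts from the schedule: disorderly conduct $6,000; carjacking $370,800; aggravated assault $147,500.
Stacking rule: highest base plus $21,000 per additional charge. Highest is carjacking at $370,800; 2 additional charges → +$42,000. Combined base = $412,800.
Net percentage adjustment: +40% +35% = +75%. $412,800 × 1.75 = $722,400.
Two or more prior felony convictions (+$23,000 flat): $722,400 + $23,000 = $745,400.
$745,400 is within the $750,000 maximum.
$745,400 is at or above the $500 minimum.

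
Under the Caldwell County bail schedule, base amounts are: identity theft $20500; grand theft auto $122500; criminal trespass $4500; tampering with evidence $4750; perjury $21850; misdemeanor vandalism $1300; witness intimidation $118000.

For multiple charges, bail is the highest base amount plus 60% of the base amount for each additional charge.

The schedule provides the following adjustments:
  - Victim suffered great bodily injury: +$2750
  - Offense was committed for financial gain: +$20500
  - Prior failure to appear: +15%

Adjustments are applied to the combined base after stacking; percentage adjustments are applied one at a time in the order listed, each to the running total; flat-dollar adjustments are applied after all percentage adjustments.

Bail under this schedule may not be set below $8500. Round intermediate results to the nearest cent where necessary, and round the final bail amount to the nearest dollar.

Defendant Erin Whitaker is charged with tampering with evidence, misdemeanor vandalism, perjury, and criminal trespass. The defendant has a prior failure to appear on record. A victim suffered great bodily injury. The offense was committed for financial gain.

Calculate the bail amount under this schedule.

Base amounts from the schedule: tampering with evidence $4750; misdemeanor vandalism $1300; perjury $21850; criminal trespass $4500.
Stacking rule: highest base plus 60% of each additional charge. Highest is perjury at $21850. Additional: $4750 × 60% = $2850; $1300 × 60% = $780; $4500 × 60% = $2700. Combined base = $21850 + $6330 = $28180.
Prior failure to appear (+15%): $28180 × 1.15 = $32407.
Victim suffered great bodily injury (+$2750 flat): $32407 + $2750 = $35157.
Offense was committed for financial gain (+$20500 flat): $35157 + $20500 = $55657.
$55657 is at or above the $8500 minimum.

$55657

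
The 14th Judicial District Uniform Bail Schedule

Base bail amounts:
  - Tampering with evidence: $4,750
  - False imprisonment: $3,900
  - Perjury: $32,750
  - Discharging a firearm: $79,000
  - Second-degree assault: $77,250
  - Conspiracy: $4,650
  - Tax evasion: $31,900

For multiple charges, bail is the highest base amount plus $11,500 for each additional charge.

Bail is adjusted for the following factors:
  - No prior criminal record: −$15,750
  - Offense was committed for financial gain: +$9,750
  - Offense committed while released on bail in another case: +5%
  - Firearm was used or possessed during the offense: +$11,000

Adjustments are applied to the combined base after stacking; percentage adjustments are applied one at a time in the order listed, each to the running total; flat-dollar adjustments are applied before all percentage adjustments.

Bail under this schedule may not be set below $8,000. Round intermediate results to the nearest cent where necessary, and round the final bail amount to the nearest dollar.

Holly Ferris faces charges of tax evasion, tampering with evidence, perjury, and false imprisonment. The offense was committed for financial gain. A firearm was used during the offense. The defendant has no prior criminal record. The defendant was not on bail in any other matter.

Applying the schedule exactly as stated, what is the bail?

$72,250

Base amounts from the schedule: tax evasion $31,900; tampering with evidence $4,750; perjury $32,750; false imprisonment $3,900.
Stacking rule: highest base plus $11,500 per additional charge. Highest is perjury at $32,750; 3 additional charges → +$34,500. Combined base = $67,250.
No prior criminal record (−$15,750 flat): $67,250 − $15,750 = $51,500.
Offense was committed for financial gain (+$9,750 flat): $51,500 + $9,750 = $61,250.
Firearm was used or possessed during the offense (+$11,000 flat): $61,250 + $11,000 = $72,250.
$72,250 is at or above the $8,000 minimum.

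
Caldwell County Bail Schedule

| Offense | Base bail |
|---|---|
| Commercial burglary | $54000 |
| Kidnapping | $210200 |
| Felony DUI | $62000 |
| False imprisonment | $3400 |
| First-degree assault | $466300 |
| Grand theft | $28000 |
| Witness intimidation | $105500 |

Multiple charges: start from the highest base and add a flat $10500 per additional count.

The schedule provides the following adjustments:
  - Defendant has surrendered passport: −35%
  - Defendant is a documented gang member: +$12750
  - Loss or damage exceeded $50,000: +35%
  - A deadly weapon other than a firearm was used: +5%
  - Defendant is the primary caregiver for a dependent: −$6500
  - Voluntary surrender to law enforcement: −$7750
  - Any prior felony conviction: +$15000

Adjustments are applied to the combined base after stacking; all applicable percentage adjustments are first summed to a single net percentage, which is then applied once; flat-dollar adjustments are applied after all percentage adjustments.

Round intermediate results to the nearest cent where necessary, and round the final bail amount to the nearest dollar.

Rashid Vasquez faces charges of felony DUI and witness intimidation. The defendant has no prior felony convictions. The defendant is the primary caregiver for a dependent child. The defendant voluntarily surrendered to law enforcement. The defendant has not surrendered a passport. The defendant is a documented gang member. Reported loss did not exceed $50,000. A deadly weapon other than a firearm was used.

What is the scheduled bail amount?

$120300

Base amounts from the schedule: felony DUI $62000; witness intimidation $105500.
Stacking rule: highest base plus $10500 per additional charge. Highest is witness intimidation at $105500; 1 additional charge → +$10500. Combined base = $116000.
A deadly weapon other than a firearm was used (+5%): $116000 × 1.05 = $121800.
Defendant is a documented gang member (+$12750 flat): $121800 + $12750 = $134550.
Defendant is the primary caregiver for a dependent (−$6500 flat): $134550 − $6500 = $128050.
Voluntary surrender to law enforcement (−$7750 flat): $128050 − $7750 = $120300.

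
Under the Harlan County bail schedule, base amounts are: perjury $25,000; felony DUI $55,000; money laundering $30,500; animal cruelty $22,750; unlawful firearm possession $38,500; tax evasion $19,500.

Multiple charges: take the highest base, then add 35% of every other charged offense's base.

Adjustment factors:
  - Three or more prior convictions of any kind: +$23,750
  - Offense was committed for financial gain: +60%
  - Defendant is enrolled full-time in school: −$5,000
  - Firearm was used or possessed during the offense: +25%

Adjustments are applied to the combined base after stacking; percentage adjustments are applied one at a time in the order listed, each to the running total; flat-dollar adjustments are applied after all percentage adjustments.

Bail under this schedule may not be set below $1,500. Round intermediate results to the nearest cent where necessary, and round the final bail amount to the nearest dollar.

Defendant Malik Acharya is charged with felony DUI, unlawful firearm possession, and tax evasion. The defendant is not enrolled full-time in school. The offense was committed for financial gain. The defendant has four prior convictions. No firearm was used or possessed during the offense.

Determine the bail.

Base amounts from the schedule: felony DUI $55,000; unlawful firearm possession $38,500; tax evasion $19,500.
Stacking rule: highest base plus 35% of each additional charge. Highest is felony DUI at $55,000. Additional: $38,500 × 35% = $13,475; $19,500 × 35% = $6,825. Combined base = $55,000 + $20,300 = $75,300.
Offense was committed for financial gain (+60%): $75,300 × 1.6 = $120,480.
Three or more prior convictions of any kind (+$23,750 flat): $120,480 + $23,750 = $144,230.
$144,230 is at or above the $1,500 minimum.

$144,230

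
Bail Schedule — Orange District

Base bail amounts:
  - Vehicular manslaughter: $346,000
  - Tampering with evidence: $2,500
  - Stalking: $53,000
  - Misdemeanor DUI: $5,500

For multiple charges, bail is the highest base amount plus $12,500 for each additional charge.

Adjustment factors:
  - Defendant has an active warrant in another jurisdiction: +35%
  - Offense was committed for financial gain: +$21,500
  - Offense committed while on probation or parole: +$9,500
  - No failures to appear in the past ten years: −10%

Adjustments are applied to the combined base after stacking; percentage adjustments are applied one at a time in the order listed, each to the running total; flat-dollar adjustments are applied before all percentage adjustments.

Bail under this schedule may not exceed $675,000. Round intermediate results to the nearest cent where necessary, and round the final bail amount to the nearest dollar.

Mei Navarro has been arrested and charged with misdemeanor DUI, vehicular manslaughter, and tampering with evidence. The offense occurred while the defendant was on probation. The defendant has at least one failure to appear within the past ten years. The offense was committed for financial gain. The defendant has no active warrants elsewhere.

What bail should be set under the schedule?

$402,000

Base amounts from the schedule: misdemeanor DUI $5,500; vehicular manslaughter $346,000; tampering with evidence $2,500.
Stacking rule: highest base plus $12,500 per additional charge. Highest is vehicular manslaughter at $346,000; 2 additional charges → +$25,000. Combined base = $371,000.
Offense was committed for financial gain (+$21,500 flat): $371,000 + $21,500 = $392,500.
Offense committed while on probation or parole (+$9,500 flat): $392,500 + $9,500 = $402,000.
$402,000 is within the $675,000 maximum.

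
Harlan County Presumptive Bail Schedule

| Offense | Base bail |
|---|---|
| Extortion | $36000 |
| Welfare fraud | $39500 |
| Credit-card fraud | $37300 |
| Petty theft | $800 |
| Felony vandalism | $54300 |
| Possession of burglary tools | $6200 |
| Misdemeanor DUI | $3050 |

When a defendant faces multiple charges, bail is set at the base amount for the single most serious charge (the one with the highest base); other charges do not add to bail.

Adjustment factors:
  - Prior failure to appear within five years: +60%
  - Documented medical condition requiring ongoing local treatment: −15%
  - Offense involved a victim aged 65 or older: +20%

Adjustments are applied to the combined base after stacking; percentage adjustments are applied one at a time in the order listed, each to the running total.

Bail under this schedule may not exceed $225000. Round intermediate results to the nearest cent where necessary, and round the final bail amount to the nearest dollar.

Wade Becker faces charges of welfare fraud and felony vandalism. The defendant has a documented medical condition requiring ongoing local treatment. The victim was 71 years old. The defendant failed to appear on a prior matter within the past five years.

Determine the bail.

Base amounts from the schedule: welfare fraud $39500; felony vandalism $54300.
Stacking rule: use the highest base only. Highest is felony vandalism at $54300. Combined base = $54300.
Prior failure to appear within five years (+60%): $54300 × 1.6 = $86880.
Documented medical condition requiring ongoing local treatment (−15%): $86880 × 0.85 = $73848.
Offense involved a victim aged 65 or older (+20%): $73848 × 1.2 = $88617.60.
$88617.60 is within the $225000 maximum.
Rounded to the nearest dollar: $88618.

$88618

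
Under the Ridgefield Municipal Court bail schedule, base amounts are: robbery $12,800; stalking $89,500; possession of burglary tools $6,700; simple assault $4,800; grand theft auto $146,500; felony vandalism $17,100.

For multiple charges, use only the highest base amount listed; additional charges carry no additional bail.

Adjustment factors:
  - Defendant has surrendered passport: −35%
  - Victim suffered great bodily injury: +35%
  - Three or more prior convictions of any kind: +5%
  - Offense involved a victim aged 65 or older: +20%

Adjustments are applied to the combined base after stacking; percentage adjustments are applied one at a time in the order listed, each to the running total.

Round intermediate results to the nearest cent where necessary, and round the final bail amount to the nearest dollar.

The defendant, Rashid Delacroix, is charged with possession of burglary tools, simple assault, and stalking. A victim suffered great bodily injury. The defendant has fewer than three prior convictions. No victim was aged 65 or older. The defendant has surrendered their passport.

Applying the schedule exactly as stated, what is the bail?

Base amounts from the schedule: possession of burglary tools $6,700; simple assault $4,800; stalking $89,500.
Stacking rule: use the highest base only. Highest is stalking at $89,500. Combined base = $89,500.
Defendant has surrendered passport (−35%): $89,500 × 0.65 = $58,175.
Victim suffered great bodily injury (+35%): $58,175 × 1.35 = $78,536.25.
Rounded to the nearest dollar: $78,536.

$78,536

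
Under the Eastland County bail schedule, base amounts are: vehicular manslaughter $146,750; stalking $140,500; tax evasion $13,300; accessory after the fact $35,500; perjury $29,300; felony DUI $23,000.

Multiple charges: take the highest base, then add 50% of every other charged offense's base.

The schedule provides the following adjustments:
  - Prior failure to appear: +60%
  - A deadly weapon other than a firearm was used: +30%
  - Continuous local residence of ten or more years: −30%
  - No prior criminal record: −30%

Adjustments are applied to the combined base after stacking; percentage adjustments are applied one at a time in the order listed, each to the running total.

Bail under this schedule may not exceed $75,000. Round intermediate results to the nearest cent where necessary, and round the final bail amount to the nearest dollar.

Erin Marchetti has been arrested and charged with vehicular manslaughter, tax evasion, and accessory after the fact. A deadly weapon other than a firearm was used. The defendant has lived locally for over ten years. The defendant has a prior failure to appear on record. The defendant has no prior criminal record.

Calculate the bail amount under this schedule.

Base amounts from the schedule: vehicular manslaughter $146,750; tax evasion $13,300; accessory after the fact $35,500.
Stacking rule: highest base plus 50% of each additional charge. Highest is vehicular manslaughter at $146,750. Additional: $13,300 × 50% = $6,650; $35,500 × 50% = $17,750. Combined base = $146,750 + $24,400 = $171,150.
Prior failure to appear (+60%): $171,150 × 1.6 = $273,840.
A deadly weapon other than a firearm was used (+30%): $273,840 × 1.3 = $355,992.
Continuous local residence of ten or more years (−30%): $355,992 × 0.7 = $249,194.40.
No prior criminal record (−30%): $249,194.40 × 0.7 = $174,436.08.
Result $174,436.08 exceeds the maximum of $75,000; bail is capped at $75,000.

$75,000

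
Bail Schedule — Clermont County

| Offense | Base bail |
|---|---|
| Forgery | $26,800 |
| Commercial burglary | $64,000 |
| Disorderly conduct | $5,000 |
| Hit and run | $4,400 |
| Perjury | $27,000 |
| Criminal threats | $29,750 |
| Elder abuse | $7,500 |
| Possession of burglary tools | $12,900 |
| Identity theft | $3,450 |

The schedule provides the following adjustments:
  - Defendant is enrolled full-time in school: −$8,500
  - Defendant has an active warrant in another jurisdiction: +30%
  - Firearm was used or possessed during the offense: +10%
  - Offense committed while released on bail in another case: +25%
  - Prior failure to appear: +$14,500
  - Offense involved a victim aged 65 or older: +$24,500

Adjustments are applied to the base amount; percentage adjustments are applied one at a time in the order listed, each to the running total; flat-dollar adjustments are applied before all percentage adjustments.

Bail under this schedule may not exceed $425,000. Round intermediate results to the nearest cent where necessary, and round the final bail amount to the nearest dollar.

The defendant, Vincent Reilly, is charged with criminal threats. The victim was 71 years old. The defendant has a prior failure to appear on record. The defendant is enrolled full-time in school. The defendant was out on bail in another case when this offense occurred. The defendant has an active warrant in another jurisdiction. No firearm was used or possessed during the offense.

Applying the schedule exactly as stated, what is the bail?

Base amounts from the schedule: criminal threats $29,750.
Single charge. Combined base = $29,750.
Defendant is enrolled full-time in school (−$8,500 flat): $29,750 − $8,500 = $21,250.
Prior failure to appear (+$14,500 flat): $21,250 + $14,500 = $35,750.
Offense involved a victim aged 65 or older (+$24,500 flat): $35,750 + $24,500 = $60,250.
Defendant has an active warrant in another jurisdiction (+30%): $60,250 × 1.3 = $78,325.
Offense committed while released on bail in another case (+25%): $78,325 × 1.25 = $97,906.25.
$97,906.25 is within the $425,000 maximum.
Rounded to the nearest dollar: $97,906.

$97,906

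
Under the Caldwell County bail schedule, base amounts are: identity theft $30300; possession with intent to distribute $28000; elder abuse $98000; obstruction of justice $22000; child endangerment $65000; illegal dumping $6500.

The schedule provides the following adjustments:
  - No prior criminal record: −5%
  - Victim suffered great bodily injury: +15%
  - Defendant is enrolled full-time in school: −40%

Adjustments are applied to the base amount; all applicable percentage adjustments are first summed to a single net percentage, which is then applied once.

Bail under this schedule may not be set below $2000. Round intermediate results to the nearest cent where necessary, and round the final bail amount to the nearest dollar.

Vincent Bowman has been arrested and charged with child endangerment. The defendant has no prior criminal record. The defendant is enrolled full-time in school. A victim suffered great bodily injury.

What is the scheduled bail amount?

Base amounts from the schedule: child endangerment $65000.
Single charge. Combined base = $65000.
Net percentage adjustment: −5% +15% −40% = −30%. $65000 × 0.7 = $45500.
$45500 is at or above the $2000 minimum.

$45500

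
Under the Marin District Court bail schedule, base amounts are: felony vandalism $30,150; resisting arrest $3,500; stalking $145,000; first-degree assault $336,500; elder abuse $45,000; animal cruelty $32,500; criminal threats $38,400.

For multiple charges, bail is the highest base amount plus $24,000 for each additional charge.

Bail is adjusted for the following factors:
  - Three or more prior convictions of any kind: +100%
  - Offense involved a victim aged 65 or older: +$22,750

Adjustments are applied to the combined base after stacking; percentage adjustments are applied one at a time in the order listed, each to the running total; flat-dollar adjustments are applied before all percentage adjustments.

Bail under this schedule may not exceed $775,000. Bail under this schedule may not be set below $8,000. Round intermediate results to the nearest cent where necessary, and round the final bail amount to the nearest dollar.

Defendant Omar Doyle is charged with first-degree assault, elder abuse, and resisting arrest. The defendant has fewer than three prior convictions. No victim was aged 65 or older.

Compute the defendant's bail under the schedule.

$384,500

Base amounts from the schedule: first-degree assault $336,500; elder abuse $45,000; resisting arrest $3,500.
Stacking rule: highest base plus $24,000 per additional charge. Highest is first-degree assault at $336,500; 2 additional charges → +$48,000. Combined base = $384,500.
No adjustment factors apply to this defendant.
$384,500 is within the $775,000 maximum.
$384,500 is at or above the $8,000 minimum.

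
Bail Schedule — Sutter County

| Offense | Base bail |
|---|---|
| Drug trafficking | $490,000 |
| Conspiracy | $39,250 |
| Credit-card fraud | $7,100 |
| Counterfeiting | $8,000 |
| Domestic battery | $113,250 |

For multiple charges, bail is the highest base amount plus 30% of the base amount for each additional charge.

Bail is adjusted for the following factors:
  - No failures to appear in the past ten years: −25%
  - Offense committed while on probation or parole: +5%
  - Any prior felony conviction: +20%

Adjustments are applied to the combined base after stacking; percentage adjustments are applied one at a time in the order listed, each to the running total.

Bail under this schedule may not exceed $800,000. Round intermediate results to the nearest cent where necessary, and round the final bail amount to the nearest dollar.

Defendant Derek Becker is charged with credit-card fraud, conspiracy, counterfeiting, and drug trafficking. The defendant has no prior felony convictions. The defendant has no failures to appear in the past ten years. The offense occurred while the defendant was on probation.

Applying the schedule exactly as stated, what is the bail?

$398,715

Base amounts from the schedule: credit-card fraud $7,100; conspiracy $39,250; counterfeiting $8,000; drug trafficking $490,000.
Stacking rule: highest base plus 30% of each additional charge. Highest is drug trafficking at $490,000. Additional: $7,100 × 30% = $2,130; $39,250 × 30% = $11,775; $8,000 × 30% = $2,400. Combined base = $490,000 + $16,305 = $506,305.
No failures to appear in the past ten years (−25%): $506,305 × 0.75 = $379,728.75.
Offense committed while on probation or parole (+5%): $379,728.75 × 1.05 = $398,715.19.
$398,715.19 is within the $800,000 maximum.
Rounded to the nearest dollar: $398,715.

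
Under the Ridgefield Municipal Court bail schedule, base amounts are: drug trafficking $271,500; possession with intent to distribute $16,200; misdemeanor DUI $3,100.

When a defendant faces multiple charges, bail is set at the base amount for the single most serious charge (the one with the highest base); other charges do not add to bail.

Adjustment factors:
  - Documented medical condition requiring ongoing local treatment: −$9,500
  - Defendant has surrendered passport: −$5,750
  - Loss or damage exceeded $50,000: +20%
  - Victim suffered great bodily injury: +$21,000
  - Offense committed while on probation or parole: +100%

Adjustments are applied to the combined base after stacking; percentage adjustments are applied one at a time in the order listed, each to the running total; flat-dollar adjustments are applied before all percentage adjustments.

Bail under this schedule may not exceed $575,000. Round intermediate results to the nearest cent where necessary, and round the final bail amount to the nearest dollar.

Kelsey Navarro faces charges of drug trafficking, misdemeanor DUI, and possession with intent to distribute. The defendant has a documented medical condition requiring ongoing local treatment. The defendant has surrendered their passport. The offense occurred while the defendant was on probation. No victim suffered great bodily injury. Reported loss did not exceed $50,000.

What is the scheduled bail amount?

$512,500

Base amounts from the schedule: drug trafficking $271,500; misdemeanor DUI $3,100; possession with intent to distribute $16,200.
Stacking rule: use the highest base only. Highest is drug trafficking at $271,500. Combined base = $271,500.
Documented medical condition requiring ongoing local treatment (−$9,500 flat): $271,500 − $9,500 = $262,000.
Defendant has surrendered passport (−$5,750 flat): $262,000 − $5,750 = $256,250.
Offense committed while on probation or parole (+100%): $256,250 × 2 = $512,500.
$512,500 is within the $575,000 maximum.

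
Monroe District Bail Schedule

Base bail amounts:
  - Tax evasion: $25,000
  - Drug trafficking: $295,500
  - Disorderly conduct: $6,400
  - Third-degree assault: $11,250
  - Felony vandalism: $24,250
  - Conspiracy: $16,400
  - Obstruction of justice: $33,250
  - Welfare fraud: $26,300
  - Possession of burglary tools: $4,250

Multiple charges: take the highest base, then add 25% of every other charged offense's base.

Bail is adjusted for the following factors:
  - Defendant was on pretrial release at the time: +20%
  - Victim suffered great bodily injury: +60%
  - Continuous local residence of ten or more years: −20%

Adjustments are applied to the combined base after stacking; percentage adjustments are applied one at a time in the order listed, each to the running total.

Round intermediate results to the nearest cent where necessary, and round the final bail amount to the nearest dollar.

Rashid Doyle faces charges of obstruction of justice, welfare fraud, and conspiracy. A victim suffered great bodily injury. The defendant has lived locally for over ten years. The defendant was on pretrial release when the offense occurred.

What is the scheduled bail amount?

Base amounts from the schedule: obstruction of justice $33,250; welfare fraud $26,300; conspiracy $16,400.
Stacking rule: highest base plus 25% of each additional charge. Highest is obstruction of justice at $33,250. Additional: $26,300 × 25% = $6,575; $16,400 × 25% = $4,100. Combined base = $33,250 + $10,675 = $43,925.
Defendant was on pretrial release at the time (+20%): $43,925 × 1.2 = $52,710.
Victim suffered great bodily injury (+60%): $52,710 × 1.6 = $84,336.
Continuous local residence of ten or more years (−20%): $84,336 × 0.8 = $67,468.80.
Rounded to the nearest dollar: $67,469.

$67,469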